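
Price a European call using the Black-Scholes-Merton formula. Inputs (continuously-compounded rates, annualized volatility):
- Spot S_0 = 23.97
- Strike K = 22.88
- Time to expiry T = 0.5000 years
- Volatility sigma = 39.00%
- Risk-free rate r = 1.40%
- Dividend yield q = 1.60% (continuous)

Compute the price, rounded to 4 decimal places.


d1 = (ln(S/K) + (r - q + 0.5*sigma^2) * T) / (sigma * sqrt(T)) = 0.30302202
d2 = d1 - sigma * sqrt(T) = 0.02725038
exp(-rT) = 0.99302444; exp(-qT) = 0.99203191
C = S_0 * exp(-qT) * N(d1) - K * exp(-rT) * N(d2)
N(d1) = 0.61906346; N(d2) = 0.51086998
C = 23.9700 * 0.99203191 * 0.61906346 - 22.8800 * 0.99302444 * 0.51086998 = 3.1135

Answer: Price = 3.1135


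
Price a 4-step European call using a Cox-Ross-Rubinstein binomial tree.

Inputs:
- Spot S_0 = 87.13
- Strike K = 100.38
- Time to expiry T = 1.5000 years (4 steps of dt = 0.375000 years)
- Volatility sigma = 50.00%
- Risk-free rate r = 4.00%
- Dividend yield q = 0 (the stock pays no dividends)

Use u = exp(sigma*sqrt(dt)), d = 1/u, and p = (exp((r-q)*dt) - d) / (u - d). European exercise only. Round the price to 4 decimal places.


dt = T/N = 0.375000
u = exp(sigma*sqrt(dt)) = 1.358235; d = 1/u = 0.736250
p = (exp((r-q)*dt) - d) / (u - d) = 0.448344
Discount per step: exp(-r*dt) = 0.985112
Stock lattice S(k, i) with i counting down-moves:
  k=0: S(0,0) = 87.1300
  k=1: S(1,0) = 118.3430; S(1,1) = 64.1494
  k=2: S(2,0) = 160.7377; S(2,1) = 87.1300; S(2,2) = 47.2300
  k=3: S(3,0) = 218.3196; S(3,1) = 118.3430; S(3,2) = 64.1494; S(3,3) = 34.7730
  k=4: S(4,0) = 296.5293; S(4,1) = 160.7377; S(4,2) = 87.1300; S(4,3) = 47.2300; S(4,4) = 25.6016
Terminal payoffs V(N, i) = max(S_T - K, 0):
  V(4,0) = 196.149328; V(4,1) = 60.357676; V(4,2) = 0.000000; V(4,3) = 0.000000; V(4,4) = 0.000000
Backward induction: V(k, i) = exp(-r*dt) * [p * V(k+1, i) + (1-p) * V(k+1, i+1)].
  V(3,0) = exp(-r*dt) * [p*196.149328 + (1-p)*60.357676] = 119.434034
  V(3,1) = exp(-r*dt) * [p*60.357676 + (1-p)*0.000000] = 26.658116
  V(3,2) = exp(-r*dt) * [p*0.000000 + (1-p)*0.000000] = 0.000000
  V(3,3) = exp(-r*dt) * [p*0.000000 + (1-p)*0.000000] = 0.000000
  V(2,0) = exp(-r*dt) * [p*119.434034 + (1-p)*26.658116] = 67.237478
  V(2,1) = exp(-r*dt) * [p*26.658116 + (1-p)*0.000000] = 11.774064
  V(2,2) = exp(-r*dt) * [p*0.000000 + (1-p)*0.000000] = 0.000000
  V(1,0) = exp(-r*dt) * [p*67.237478 + (1-p)*11.774064] = 36.095243
  V(1,1) = exp(-r*dt) * [p*11.774064 + (1-p)*0.000000] = 5.200240
  V(0,0) = exp(-r*dt) * [p*36.095243 + (1-p)*5.200240] = 18.768184

Answer: Price = V(0,0) = 18.7682


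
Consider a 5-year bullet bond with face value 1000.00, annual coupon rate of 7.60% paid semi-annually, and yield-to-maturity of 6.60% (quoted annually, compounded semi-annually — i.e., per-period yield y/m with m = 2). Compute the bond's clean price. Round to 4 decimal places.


Coupon per period c = face * coupon_rate / m = 38.000000
Periods per year m = 2; per-period yield y/m = 0.033000
Number of cashflows N = 10
Cashflows (t years, CF_t, discount factor 1/(1+y/m)^(m*t), PV):
  t = 0.5000: CF_t = 38.000000, DF = 0.968054, PV = 36.786060
  t = 1.0000: CF_t = 38.000000, DF = 0.937129, PV = 35.610900
  t = 1.5000: CF_t = 38.000000, DF = 0.907192, PV = 34.473282
  t = 2.0000: CF_t = 38.000000, DF = 0.878211, PV = 33.372006
  t = 2.5000: CF_t = 38.000000, DF = 0.850156, PV = 32.305911
  t = 3.0000: CF_t = 38.000000, DF = 0.822997, PV = 31.273873
  t = 3.5000: CF_t = 38.000000, DF = 0.796705, PV = 30.274804
  t = 4.0000: CF_t = 38.000000, DF = 0.771254, PV = 29.307652
  t = 4.5000: CF_t = 38.000000, DF = 0.746616, PV = 28.371396
  t = 5.0000: CF_t = 1038.000000, DF = 0.722764, PV = 750.229502
Price P = sum_t PV_t = 1042.005386

Answer: Price = 1042.0054


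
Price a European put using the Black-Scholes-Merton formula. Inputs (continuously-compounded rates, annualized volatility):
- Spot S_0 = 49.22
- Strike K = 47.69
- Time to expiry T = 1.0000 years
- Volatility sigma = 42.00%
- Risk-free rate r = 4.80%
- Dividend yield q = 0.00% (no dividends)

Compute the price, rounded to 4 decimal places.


Answer: Price = 6.1300

Derivation:
d1 = (ln(S/K) + (r - q + 0.5*sigma^2) * T) / (sigma * sqrt(T)) = 0.39947217
d2 = d1 - sigma * sqrt(T) = -0.02052783
exp(-rT) = 0.95313379; exp(-qT) = 1.00000000
P = K * exp(-rT) * N(-d2) - S_0 * exp(-qT) * N(-d1)
N(-d1) = 0.34477266; N(-d2) = 0.50818884
P = 47.6900 * 0.95313379 * 0.50818884 - 49.2200 * 1.00000000 * 0.34477266 = 6.1300


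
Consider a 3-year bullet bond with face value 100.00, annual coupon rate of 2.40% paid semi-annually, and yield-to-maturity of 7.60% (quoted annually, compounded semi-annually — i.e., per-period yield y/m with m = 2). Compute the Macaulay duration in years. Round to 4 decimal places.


Answer: Macaulay duration = 2.9043 years

Derivation:
Coupon per period c = face * coupon_rate / m = 1.200000
Periods per year m = 2; per-period yield y/m = 0.038000
Number of cashflows N = 6
Cashflows (t years, CF_t, discount factor 1/(1+y/m)^(m*t), PV):
  t = 0.5000: CF_t = 1.200000, DF = 0.963391, PV = 1.156069
  t = 1.0000: CF_t = 1.200000, DF = 0.928122, PV = 1.113747
  t = 1.5000: CF_t = 1.200000, DF = 0.894145, PV = 1.072974
  t = 2.0000: CF_t = 1.200000, DF = 0.861411, PV = 1.033694
  t = 2.5000: CF_t = 1.200000, DF = 0.829876, PV = 0.995851
  t = 3.0000: CF_t = 101.200000, DF = 0.799495, PV = 80.908918
Price P = sum_t PV_t = 86.281253
Macaulay numerator sum_t t * PV_t:
  t * PV_t at t = 0.5000: 0.578035
  t * PV_t at t = 1.0000: 1.113747
  t * PV_t at t = 1.5000: 1.609461
  t * PV_t at t = 2.0000: 2.067387
  t * PV_t at t = 2.5000: 2.489628
  t * PV_t at t = 3.0000: 242.726753
Macaulay duration D = (sum_t t * PV_t) / P = 250.585011 / 86.281253 = 2.904281


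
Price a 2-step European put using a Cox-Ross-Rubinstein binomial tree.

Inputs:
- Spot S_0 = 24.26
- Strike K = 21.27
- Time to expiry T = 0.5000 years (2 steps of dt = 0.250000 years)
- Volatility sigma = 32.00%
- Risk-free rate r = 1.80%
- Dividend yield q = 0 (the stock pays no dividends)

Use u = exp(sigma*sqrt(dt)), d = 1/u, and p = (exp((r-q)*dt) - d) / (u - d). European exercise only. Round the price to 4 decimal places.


dt = T/N = 0.250000
u = exp(sigma*sqrt(dt)) = 1.173511; d = 1/u = 0.852144
p = (exp((r-q)*dt) - d) / (u - d) = 0.474119
Discount per step: exp(-r*dt) = 0.995510
Stock lattice S(k, i) with i counting down-moves:
  k=0: S(0,0) = 24.2600
  k=1: S(1,0) = 28.4694; S(1,1) = 20.6730
  k=2: S(2,0) = 33.4091; S(2,1) = 24.2600; S(2,2) = 17.6164
Terminal payoffs V(N, i) = max(K - S_T, 0):
  V(2,0) = 0.000000; V(2,1) = 0.000000; V(2,2) = 3.653624
Backward induction: V(k, i) = exp(-r*dt) * [p * V(k+1, i) + (1-p) * V(k+1, i+1)].
  V(1,0) = exp(-r*dt) * [p*0.000000 + (1-p)*0.000000] = 0.000000
  V(1,1) = exp(-r*dt) * [p*0.000000 + (1-p)*3.653624] = 1.912744
  V(0,0) = exp(-r*dt) * [p*0.000000 + (1-p)*1.912744] = 1.001359

Answer: Price = V(0,0) = 1.0014


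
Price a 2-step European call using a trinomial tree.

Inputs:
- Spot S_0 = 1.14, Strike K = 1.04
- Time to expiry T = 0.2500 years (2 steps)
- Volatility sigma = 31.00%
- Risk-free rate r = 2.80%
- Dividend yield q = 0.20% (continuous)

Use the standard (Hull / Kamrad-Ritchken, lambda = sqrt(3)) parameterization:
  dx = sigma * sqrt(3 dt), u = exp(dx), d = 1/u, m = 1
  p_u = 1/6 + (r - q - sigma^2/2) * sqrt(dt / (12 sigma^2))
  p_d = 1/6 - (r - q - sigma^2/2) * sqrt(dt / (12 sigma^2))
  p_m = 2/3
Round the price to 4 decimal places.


dt = T/N = 0.125000; dx = sigma*sqrt(3*dt) = 0.189835
u = exp(dx) = 1.209051; d = 1/u = 0.827095
p_u = 0.159407, p_m = 0.666667, p_d = 0.173926
Discount per step: exp(-r*dt) = 0.996506
Stock lattice S(k, j) with j the centered position index:
  k=0: S(0,+0) = 1.1400
  k=1: S(1,-1) = 0.9429; S(1,+0) = 1.1400; S(1,+1) = 1.3783
  k=2: S(2,-2) = 0.7799; S(2,-1) = 0.9429; S(2,+0) = 1.1400; S(2,+1) = 1.3783; S(2,+2) = 1.6665
Terminal payoffs V(N, j) = max(S_T - K, 0):
  V(2,-2) = 0.000000; V(2,-1) = 0.000000; V(2,+0) = 0.100000; V(2,+1) = 0.338318; V(2,+2) = 0.626456
Backward induction: V(k, j) = exp(-r*dt) * [p_u * V(k+1, j+1) + p_m * V(k+1, j) + p_d * V(k+1, j-1)]
  V(1,-1) = exp(-r*dt) * [p_u*0.100000 + p_m*0.000000 + p_d*0.000000] = 0.015885
  V(1,+0) = exp(-r*dt) * [p_u*0.338318 + p_m*0.100000 + p_d*0.000000] = 0.120176
  V(1,+1) = exp(-r*dt) * [p_u*0.626456 + p_m*0.338318 + p_d*0.100000] = 0.341602
  V(0,+0) = exp(-r*dt) * [p_u*0.341602 + p_m*0.120176 + p_d*0.015885] = 0.136854

Answer: Price = V(0,0) = 0.1369


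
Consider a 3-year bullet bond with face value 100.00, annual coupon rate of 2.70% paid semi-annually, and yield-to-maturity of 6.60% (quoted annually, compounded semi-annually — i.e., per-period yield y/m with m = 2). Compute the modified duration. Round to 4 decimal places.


Coupon per period c = face * coupon_rate / m = 1.350000
Periods per year m = 2; per-period yield y/m = 0.033000
Number of cashflows N = 6
Cashflows (t years, CF_t, discount factor 1/(1+y/m)^(m*t), PV):
  t = 0.5000: CF_t = 1.350000, DF = 0.968054, PV = 1.306873
  t = 1.0000: CF_t = 1.350000, DF = 0.937129, PV = 1.265124
  t = 1.5000: CF_t = 1.350000, DF = 0.907192, PV = 1.224709
  t = 2.0000: CF_t = 1.350000, DF = 0.878211, PV = 1.185584
  t = 2.5000: CF_t = 1.350000, DF = 0.850156, PV = 1.147710
  t = 3.0000: CF_t = 101.350000, DF = 0.822997, PV = 83.410711
Price P = sum_t PV_t = 89.540712
First compute Macaulay numerator sum_t t * PV_t:
  t * PV_t at t = 0.5000: 0.653437
  t * PV_t at t = 1.0000: 1.265124
  t * PV_t at t = 1.5000: 1.837063
  t * PV_t at t = 2.0000: 2.371169
  t * PV_t at t = 2.5000: 2.869275
  t * PV_t at t = 3.0000: 250.232133
Macaulay duration D = 259.228201 / 89.540712 = 2.895088
Modified duration = D / (1 + y/m) = 2.895088 / (1 + 0.033000) = 2.802602

Answer: Modified duration = 2.8026


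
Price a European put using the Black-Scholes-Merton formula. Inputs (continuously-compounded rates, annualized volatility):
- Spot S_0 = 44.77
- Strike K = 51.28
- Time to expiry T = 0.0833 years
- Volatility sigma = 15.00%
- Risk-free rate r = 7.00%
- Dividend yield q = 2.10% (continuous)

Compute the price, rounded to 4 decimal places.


Answer: Price = 6.2908

Derivation:
d1 = (ln(S/K) + (r - q + 0.5*sigma^2) * T) / (sigma * sqrt(T)) = -3.02000083
d2 = d1 - sigma * sqrt(T) = -3.06329344
exp(-rT) = 0.99418597; exp(-qT) = 0.99825223
P = K * exp(-rT) * N(-d2) - S_0 * exp(-qT) * N(-d1)
N(-d1) = 0.99873613; N(-d2) = 0.99890542
P = 51.2800 * 0.99418597 * 0.99890542 - 44.7700 * 0.99825223 * 0.99873613 = 6.2908


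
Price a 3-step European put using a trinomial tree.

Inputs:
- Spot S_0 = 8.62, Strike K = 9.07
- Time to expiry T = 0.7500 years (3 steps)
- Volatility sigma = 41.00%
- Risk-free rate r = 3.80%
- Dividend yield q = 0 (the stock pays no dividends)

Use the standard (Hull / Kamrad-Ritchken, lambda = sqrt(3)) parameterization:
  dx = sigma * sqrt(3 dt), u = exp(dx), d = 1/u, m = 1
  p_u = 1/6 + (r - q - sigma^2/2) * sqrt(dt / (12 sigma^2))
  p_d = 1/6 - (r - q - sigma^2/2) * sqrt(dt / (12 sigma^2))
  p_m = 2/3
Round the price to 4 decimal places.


dt = T/N = 0.250000; dx = sigma*sqrt(3*dt) = 0.355070
u = exp(dx) = 1.426281; d = 1/u = 0.701124
p_u = 0.150455, p_m = 0.666667, p_d = 0.182878
Discount per step: exp(-r*dt) = 0.990545
Stock lattice S(k, j) with j the centered position index:
  k=0: S(0,+0) = 8.6200
  k=1: S(1,-1) = 6.0437; S(1,+0) = 8.6200; S(1,+1) = 12.2945
  k=2: S(2,-2) = 4.2374; S(2,-1) = 6.0437; S(2,+0) = 8.6200; S(2,+1) = 12.2945; S(2,+2) = 17.5355
  k=3: S(3,-3) = 2.9709; S(3,-2) = 4.2374; S(3,-1) = 6.0437; S(3,+0) = 8.6200; S(3,+1) = 12.2945; S(3,+2) = 17.5355; S(3,+3) = 25.0105
Terminal payoffs V(N, j) = max(K - S_T, 0):
  V(3,-3) = 6.099074; V(3,-2) = 4.832624; V(3,-1) = 3.026311; V(3,+0) = 0.450000; V(3,+1) = 0.000000; V(3,+2) = 0.000000; V(3,+3) = 0.000000
Backward induction: V(k, j) = exp(-r*dt) * [p_u * V(k+1, j+1) + p_m * V(k+1, j) + p_d * V(k+1, j-1)]
  V(2,-2) = exp(-r*dt) * [p_u*3.026311 + p_m*4.832624 + p_d*6.099074] = 4.747148
  V(2,-1) = exp(-r*dt) * [p_u*0.450000 + p_m*3.026311 + p_d*4.832624] = 2.940955
  V(2,+0) = exp(-r*dt) * [p_u*0.000000 + p_m*0.450000 + p_d*3.026311] = 0.845377
  V(2,+1) = exp(-r*dt) * [p_u*0.000000 + p_m*0.000000 + p_d*0.450000] = 0.081517
  V(2,+2) = exp(-r*dt) * [p_u*0.000000 + p_m*0.000000 + p_d*0.000000] = 0.000000
  V(1,-1) = exp(-r*dt) * [p_u*0.845377 + p_m*2.940955 + p_d*4.747148] = 2.928029
  V(1,+0) = exp(-r*dt) * [p_u*0.081517 + p_m*0.845377 + p_d*2.940955] = 1.103156
  V(1,+1) = exp(-r*dt) * [p_u*0.000000 + p_m*0.081517 + p_d*0.845377] = 0.206970
  V(0,+0) = exp(-r*dt) * [p_u*0.206970 + p_m*1.103156 + p_d*2.928029] = 1.289739

Answer: Price = V(0,0) = 1.2897


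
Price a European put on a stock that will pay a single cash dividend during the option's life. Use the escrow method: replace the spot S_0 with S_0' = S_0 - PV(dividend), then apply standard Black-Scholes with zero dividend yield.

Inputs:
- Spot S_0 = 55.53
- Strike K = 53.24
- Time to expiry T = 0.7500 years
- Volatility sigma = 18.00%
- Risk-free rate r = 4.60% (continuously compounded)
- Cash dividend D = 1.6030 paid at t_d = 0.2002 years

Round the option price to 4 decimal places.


Answer: Price = 2.1708

Derivation:
PV(D) = D * exp(-r * t_d) = 1.6030 * 0.99083307 = 1.58830542
S_0' = S_0 - PV(D) = 55.5300 - 1.58830542 = 53.94169458
d1 = (ln(S_0'/K) + (r + sigma^2/2)*T) / (sigma*sqrt(T)) = 0.38325627
d2 = d1 - sigma*sqrt(T) = 0.22737170
exp(-rT) = 0.96608834
N(-d1) = 0.35076488; N(-d2) = 0.41006736
P = K * exp(-rT) * N(-d2) - S_0' * N(-d1) = 53.2400 * 0.96608834 * 0.41006736 - 53.94169458 * 0.35076488 = 2.1708


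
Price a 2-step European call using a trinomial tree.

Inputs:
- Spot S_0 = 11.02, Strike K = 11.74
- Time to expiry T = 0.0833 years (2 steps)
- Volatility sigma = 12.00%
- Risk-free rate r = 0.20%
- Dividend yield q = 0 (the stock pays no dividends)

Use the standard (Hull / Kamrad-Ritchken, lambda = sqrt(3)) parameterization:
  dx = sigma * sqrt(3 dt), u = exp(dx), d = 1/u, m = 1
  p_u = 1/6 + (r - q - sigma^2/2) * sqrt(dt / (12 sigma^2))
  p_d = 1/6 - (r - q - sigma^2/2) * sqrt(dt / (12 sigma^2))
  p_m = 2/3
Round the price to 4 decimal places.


dt = T/N = 0.041650; dx = sigma*sqrt(3*dt) = 0.042418
u = exp(dx) = 1.043330; d = 1/u = 0.958469
p_u = 0.164114, p_m = 0.666667, p_d = 0.169220
Discount per step: exp(-r*dt) = 0.999917
Stock lattice S(k, j) with j the centered position index:
  k=0: S(0,+0) = 11.0200
  k=1: S(1,-1) = 10.5623; S(1,+0) = 11.0200; S(1,+1) = 11.4975
  k=2: S(2,-2) = 10.1237; S(2,-1) = 10.5623; S(2,+0) = 11.0200; S(2,+1) = 11.4975; S(2,+2) = 11.9957
Terminal payoffs V(N, j) = max(S_T - K, 0):
  V(2,-2) = 0.000000; V(2,-1) = 0.000000; V(2,+0) = 0.000000; V(2,+1) = 0.000000; V(2,+2) = 0.255693
Backward induction: V(k, j) = exp(-r*dt) * [p_u * V(k+1, j+1) + p_m * V(k+1, j) + p_d * V(k+1, j-1)]
  V(1,-1) = exp(-r*dt) * [p_u*0.000000 + p_m*0.000000 + p_d*0.000000] = 0.000000
  V(1,+0) = exp(-r*dt) * [p_u*0.000000 + p_m*0.000000 + p_d*0.000000] = 0.000000
  V(1,+1) = exp(-r*dt) * [p_u*0.255693 + p_m*0.000000 + p_d*0.000000] = 0.041959
  V(0,+0) = exp(-r*dt) * [p_u*0.041959 + p_m*0.000000 + p_d*0.000000] = 0.006886

Answer: Price = V(0,0) = 0.0069


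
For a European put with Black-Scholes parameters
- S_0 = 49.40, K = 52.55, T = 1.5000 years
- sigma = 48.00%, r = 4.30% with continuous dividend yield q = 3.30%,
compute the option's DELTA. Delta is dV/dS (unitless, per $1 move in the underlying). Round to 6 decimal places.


Answer: Delta = -0.395105

Derivation:
d1 = 0.2143053930; d2 = -0.3735721453
phi(d1) = 0.3898855931; exp(-qT) = 0.9517051581; exp(-rT) = 0.9375361143
N(-d1) = 0.4151544564
Delta = -exp(-qT) * N(-d1) = -0.9517051581 * 0.4151544564 = -0.395105


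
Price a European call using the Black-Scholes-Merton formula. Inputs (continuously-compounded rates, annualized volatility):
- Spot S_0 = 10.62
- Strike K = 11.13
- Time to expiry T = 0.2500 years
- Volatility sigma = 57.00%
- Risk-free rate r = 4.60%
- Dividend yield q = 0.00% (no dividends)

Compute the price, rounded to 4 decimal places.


d1 = (ln(S/K) + (r - q + 0.5*sigma^2) * T) / (sigma * sqrt(T)) = 0.01827141
d2 = d1 - sigma * sqrt(T) = -0.26672859
exp(-rT) = 0.98856587; exp(-qT) = 1.00000000
C = S_0 * exp(-qT) * N(d1) - K * exp(-rT) * N(d2)
N(d1) = 0.50728883; N(d2) = 0.39483907
C = 10.6200 * 1.00000000 * 0.50728883 - 11.1300 * 0.98856587 * 0.39483907 = 1.0431

Answer: Price = 1.0431


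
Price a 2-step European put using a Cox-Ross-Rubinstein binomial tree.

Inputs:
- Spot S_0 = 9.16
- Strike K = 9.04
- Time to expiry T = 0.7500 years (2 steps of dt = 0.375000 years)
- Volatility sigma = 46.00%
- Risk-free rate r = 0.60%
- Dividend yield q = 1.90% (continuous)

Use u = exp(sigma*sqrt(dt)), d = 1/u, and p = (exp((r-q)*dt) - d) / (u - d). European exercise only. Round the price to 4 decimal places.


dt = T/N = 0.375000
u = exp(sigma*sqrt(dt)) = 1.325370; d = 1/u = 0.754507
p = (exp((r-q)*dt) - d) / (u - d) = 0.421520
Discount per step: exp(-r*dt) = 0.997753
Stock lattice S(k, i) with i counting down-moves:
  k=0: S(0,0) = 9.1600
  k=1: S(1,0) = 12.1404; S(1,1) = 6.9113
  k=2: S(2,0) = 16.0905; S(2,1) = 9.1600; S(2,2) = 5.2146
Terminal payoffs V(N, i) = max(K - S_T, 0):
  V(2,0) = 0.000000; V(2,1) = 0.000000; V(2,2) = 3.825394
Backward induction: V(k, i) = exp(-r*dt) * [p * V(k+1, i) + (1-p) * V(k+1, i+1)].
  V(1,0) = exp(-r*dt) * [p*0.000000 + (1-p)*0.000000] = 0.000000
  V(1,1) = exp(-r*dt) * [p*0.000000 + (1-p)*3.825394] = 2.207939
  V(0,0) = exp(-r*dt) * [p*0.000000 + (1-p)*2.207939] = 1.274378

Answer: Price = V(0,0) = 1.2744


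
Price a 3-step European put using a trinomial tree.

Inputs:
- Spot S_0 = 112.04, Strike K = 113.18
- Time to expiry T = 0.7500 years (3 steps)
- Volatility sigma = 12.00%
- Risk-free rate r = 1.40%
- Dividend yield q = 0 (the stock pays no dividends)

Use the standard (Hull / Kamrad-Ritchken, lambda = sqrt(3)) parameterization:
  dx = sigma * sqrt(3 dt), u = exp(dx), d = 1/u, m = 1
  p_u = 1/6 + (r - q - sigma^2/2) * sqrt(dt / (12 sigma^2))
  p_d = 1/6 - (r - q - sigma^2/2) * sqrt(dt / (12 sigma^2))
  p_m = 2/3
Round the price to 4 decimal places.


dt = T/N = 0.250000; dx = sigma*sqrt(3*dt) = 0.103923
u = exp(dx) = 1.109515; d = 1/u = 0.901295
p_u = 0.174846, p_m = 0.666667, p_d = 0.158488
Discount per step: exp(-r*dt) = 0.996506
Stock lattice S(k, j) with j the centered position index:
  k=0: S(0,+0) = 112.0400
  k=1: S(1,-1) = 100.9811; S(1,+0) = 112.0400; S(1,+1) = 124.3101
  k=2: S(2,-2) = 91.0137; S(2,-1) = 100.9811; S(2,+0) = 112.0400; S(2,+1) = 124.3101; S(2,+2) = 137.9239
  k=3: S(3,-3) = 82.0301; S(3,-2) = 91.0137; S(3,-1) = 100.9811; S(3,+0) = 112.0400; S(3,+1) = 124.3101; S(3,+2) = 137.9239; S(3,+3) = 153.0286
Terminal payoffs V(N, j) = max(K - S_T, 0):
  V(3,-3) = 31.149855; V(3,-2) = 22.166317; V(3,-1) = 12.198947; V(3,+0) = 1.140000; V(3,+1) = 0.000000; V(3,+2) = 0.000000; V(3,+3) = 0.000000
Backward induction: V(k, j) = exp(-r*dt) * [p_u * V(k+1, j+1) + p_m * V(k+1, j) + p_d * V(k+1, j-1)]
  V(2,-2) = exp(-r*dt) * [p_u*12.198947 + p_m*22.166317 + p_d*31.149855] = 21.771011
  V(2,-1) = exp(-r*dt) * [p_u*1.140000 + p_m*12.198947 + p_d*22.166317] = 11.803656
  V(2,+0) = exp(-r*dt) * [p_u*0.000000 + p_m*1.140000 + p_d*12.198947] = 2.683971
  V(2,+1) = exp(-r*dt) * [p_u*0.000000 + p_m*0.000000 + p_d*1.140000] = 0.180045
  V(2,+2) = exp(-r*dt) * [p_u*0.000000 + p_m*0.000000 + p_d*0.000000] = 0.000000
  V(1,-1) = exp(-r*dt) * [p_u*2.683971 + p_m*11.803656 + p_d*21.771011] = 11.747630
  V(1,+0) = exp(-r*dt) * [p_u*0.180045 + p_m*2.683971 + p_d*11.803656] = 3.678628
  V(1,+1) = exp(-r*dt) * [p_u*0.000000 + p_m*0.180045 + p_d*2.683971] = 0.543500
  V(0,+0) = exp(-r*dt) * [p_u*0.543500 + p_m*3.678628 + p_d*11.747630] = 4.393895

Answer: Price = V(0,0) = 4.3939


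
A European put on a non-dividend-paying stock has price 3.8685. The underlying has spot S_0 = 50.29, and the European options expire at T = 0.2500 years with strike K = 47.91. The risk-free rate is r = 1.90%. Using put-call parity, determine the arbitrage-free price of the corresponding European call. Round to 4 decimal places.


Put-call parity: C - P = S_0 * exp(-qT) - K * exp(-rT).
S_0 * exp(-qT) = 50.2900 * 1.00000000 = 50.29000000
K * exp(-rT) = 47.9100 * 0.99526126 = 47.68296713
C = P + S*exp(-qT) - K*exp(-rT)
C = 3.8685 + 50.29000000 - 47.68296713 = 6.4755

Answer: Call price = 6.4755


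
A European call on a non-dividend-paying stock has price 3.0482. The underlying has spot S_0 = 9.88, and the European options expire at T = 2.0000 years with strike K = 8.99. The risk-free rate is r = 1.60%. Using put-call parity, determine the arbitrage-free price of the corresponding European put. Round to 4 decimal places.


Answer: Put price = 1.8751

Derivation:
Put-call parity: C - P = S_0 * exp(-qT) - K * exp(-rT).
S_0 * exp(-qT) = 9.8800 * 1.00000000 = 9.88000000
K * exp(-rT) = 8.9900 * 0.96850658 = 8.70687417
P = C - S*exp(-qT) + K*exp(-rT)
P = 3.0482 - 9.88000000 + 8.70687417 = 1.8751


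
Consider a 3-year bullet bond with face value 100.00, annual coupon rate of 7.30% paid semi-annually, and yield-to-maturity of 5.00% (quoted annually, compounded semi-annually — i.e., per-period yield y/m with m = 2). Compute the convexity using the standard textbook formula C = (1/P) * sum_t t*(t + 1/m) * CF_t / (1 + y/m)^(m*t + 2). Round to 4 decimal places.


Coupon per period c = face * coupon_rate / m = 3.650000
Periods per year m = 2; per-period yield y/m = 0.025000
Number of cashflows N = 6
Cashflows (t years, CF_t, discount factor 1/(1+y/m)^(m*t), PV):
  t = 0.5000: CF_t = 3.650000, DF = 0.975610, PV = 3.560976
  t = 1.0000: CF_t = 3.650000, DF = 0.951814, PV = 3.474123
  t = 1.5000: CF_t = 3.650000, DF = 0.928599, PV = 3.389388
  t = 2.0000: CF_t = 3.650000, DF = 0.905951, PV = 3.306720
  t = 2.5000: CF_t = 3.650000, DF = 0.883854, PV = 3.226068
  t = 3.0000: CF_t = 103.650000, DF = 0.862297, PV = 89.377070
Price P = sum_t PV_t = 106.334344
Convexity numerator sum_t t*(t + 1/m) * CF_t / (1+y/m)^(m*t + 2):
  t = 0.5000: term = 1.694694
  t = 1.0000: term = 4.960080
  t = 1.5000: term = 9.678204
  t = 2.0000: term = 15.736918
  t = 2.5000: term = 23.029636
  t = 3.0000: term = 893.239012
Convexity = (1/P) * sum = 948.338543 / 106.334344 = 8.918460

Answer: Convexity = 8.9185


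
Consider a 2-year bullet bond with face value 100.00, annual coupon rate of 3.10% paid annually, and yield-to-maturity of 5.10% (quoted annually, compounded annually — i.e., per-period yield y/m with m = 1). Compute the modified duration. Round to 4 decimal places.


Answer: Modified duration = 1.8738

Derivation:
Coupon per period c = face * coupon_rate / m = 3.100000
Periods per year m = 1; per-period yield y/m = 0.051000
Number of cashflows N = 2
Cashflows (t years, CF_t, discount factor 1/(1+y/m)^(m*t), PV):
  t = 1.0000: CF_t = 3.100000, DF = 0.951475, PV = 2.949572
  t = 2.0000: CF_t = 103.100000, DF = 0.905304, PV = 93.336870
Price P = sum_t PV_t = 96.286442
First compute Macaulay numerator sum_t t * PV_t:
  t * PV_t at t = 1.0000: 2.949572
  t * PV_t at t = 2.0000: 186.673740
Macaulay duration D = 189.623312 / 96.286442 = 1.969367
Modified duration = D / (1 + y/m) = 1.969367 / (1 + 0.051000) = 1.873803


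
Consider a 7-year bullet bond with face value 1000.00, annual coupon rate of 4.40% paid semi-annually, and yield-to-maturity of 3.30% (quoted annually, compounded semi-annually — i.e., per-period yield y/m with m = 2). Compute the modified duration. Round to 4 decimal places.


Coupon per period c = face * coupon_rate / m = 22.000000
Periods per year m = 2; per-period yield y/m = 0.016500
Number of cashflows N = 14
Cashflows (t years, CF_t, discount factor 1/(1+y/m)^(m*t), PV):
  t = 0.5000: CF_t = 22.000000, DF = 0.983768, PV = 21.642892
  t = 1.0000: CF_t = 22.000000, DF = 0.967799, PV = 21.291581
  t = 1.5000: CF_t = 22.000000, DF = 0.952090, PV = 20.945973
  t = 2.0000: CF_t = 22.000000, DF = 0.936635, PV = 20.605974
  t = 2.5000: CF_t = 22.000000, DF = 0.921432, PV = 20.271494
  t = 3.0000: CF_t = 22.000000, DF = 0.906475, PV = 19.942444
  t = 3.5000: CF_t = 22.000000, DF = 0.891761, PV = 19.618735
  t = 4.0000: CF_t = 22.000000, DF = 0.877285, PV = 19.300280
  t = 4.5000: CF_t = 22.000000, DF = 0.863045, PV = 18.986995
  t = 5.0000: CF_t = 22.000000, DF = 0.849036, PV = 18.678795
  t = 5.5000: CF_t = 22.000000, DF = 0.835254, PV = 18.375597
  t = 6.0000: CF_t = 22.000000, DF = 0.821696, PV = 18.077322
  t = 6.5000: CF_t = 22.000000, DF = 0.808359, PV = 17.783887
  t = 7.0000: CF_t = 1022.000000, DF = 0.795237, PV = 812.732326
Price P = sum_t PV_t = 1068.254297
First compute Macaulay numerator sum_t t * PV_t:
  t * PV_t at t = 0.5000: 10.821446
  t * PV_t at t = 1.0000: 21.291581
  t * PV_t at t = 1.5000: 31.418959
  t * PV_t at t = 2.0000: 41.211948
  t * PV_t at t = 2.5000: 50.678736
  t * PV_t at t = 3.0000: 59.827332
  t * PV_t at t = 3.5000: 68.665572
  t * PV_t at t = 4.0000: 77.201121
  t * PV_t at t = 4.5000: 85.441477
  t * PV_t at t = 5.0000: 93.393974
  t * PV_t at t = 5.5000: 101.065786
  t * PV_t at t = 6.0000: 108.463930
  t * PV_t at t = 6.5000: 115.595269
  t * PV_t at t = 7.0000: 5689.126285
Macaulay duration D = 6554.203417 / 1068.254297 = 6.135434
Modified duration = D / (1 + y/m) = 6.135434 / (1 + 0.016500) = 6.035842

Answer: Modified duration = 6.0358


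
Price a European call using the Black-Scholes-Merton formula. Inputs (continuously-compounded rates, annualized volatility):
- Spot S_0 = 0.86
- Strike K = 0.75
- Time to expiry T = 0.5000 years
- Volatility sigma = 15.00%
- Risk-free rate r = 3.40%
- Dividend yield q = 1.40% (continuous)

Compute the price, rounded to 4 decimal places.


Answer: Price = 0.1198

Derivation:
d1 = (ln(S/K) + (r - q + 0.5*sigma^2) * T) / (sigma * sqrt(T)) = 1.43763466
d2 = d1 - sigma * sqrt(T) = 1.33156864
exp(-rT) = 0.98314368; exp(-qT) = 0.99302444
C = S_0 * exp(-qT) * N(d1) - K * exp(-rT) * N(d2)
N(d1) = 0.92473113; N(d2) = 0.90849901
C = 0.8600 * 0.99302444 * 0.92473113 - 0.7500 * 0.98314368 * 0.90849901 = 0.1198


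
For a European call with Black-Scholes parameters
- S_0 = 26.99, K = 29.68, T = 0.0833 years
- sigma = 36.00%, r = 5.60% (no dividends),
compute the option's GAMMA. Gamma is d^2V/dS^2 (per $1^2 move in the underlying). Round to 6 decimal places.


d1 = -0.8175409257; d2 = -0.9214431875
phi(d1) = 0.2856108338; exp(-qT) = 1.0000000000; exp(-rT) = 0.9953460633
Gamma = exp(-qT) * phi(d1) / (S * sigma * sqrt(T)) = 1.0000000000 * 0.2856108338 / (26.9900 * 0.3600 * 0.2886173938) = 0.101847

Answer: Gamma = 0.101847


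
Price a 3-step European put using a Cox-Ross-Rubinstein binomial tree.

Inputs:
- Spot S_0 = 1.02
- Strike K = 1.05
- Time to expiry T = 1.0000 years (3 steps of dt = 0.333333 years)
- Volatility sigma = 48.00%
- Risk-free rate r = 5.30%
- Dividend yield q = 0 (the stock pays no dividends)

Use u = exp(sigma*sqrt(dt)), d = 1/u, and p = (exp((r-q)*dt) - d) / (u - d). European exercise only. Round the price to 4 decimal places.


Answer: Price = V(0,0) = 0.1942

Derivation:
dt = T/N = 0.333333
u = exp(sigma*sqrt(dt)) = 1.319335; d = 1/u = 0.757957
p = (exp((r-q)*dt) - d) / (u - d) = 0.462908
Discount per step: exp(-r*dt) = 0.982488
Stock lattice S(k, i) with i counting down-moves:
  k=0: S(0,0) = 1.0200
  k=1: S(1,0) = 1.3457; S(1,1) = 0.7731
  k=2: S(2,0) = 1.7755; S(2,1) = 1.0200; S(2,2) = 0.5860
  k=3: S(3,0) = 2.3424; S(3,1) = 1.3457; S(3,2) = 0.7731; S(3,3) = 0.4442
Terminal payoffs V(N, i) = max(K - S_T, 0):
  V(3,0) = 0.000000; V(3,1) = 0.000000; V(3,2) = 0.276883; V(3,3) = 0.605845
Backward induction: V(k, i) = exp(-r*dt) * [p * V(k+1, i) + (1-p) * V(k+1, i+1)].
  V(2,0) = exp(-r*dt) * [p*0.000000 + (1-p)*0.000000] = 0.000000
  V(2,1) = exp(-r*dt) * [p*0.000000 + (1-p)*0.276883] = 0.146108
  V(2,2) = exp(-r*dt) * [p*0.276883 + (1-p)*0.605845] = 0.445624
  V(1,0) = exp(-r*dt) * [p*0.000000 + (1-p)*0.146108] = 0.077099
  V(1,1) = exp(-r*dt) * [p*0.146108 + (1-p)*0.445624] = 0.301600
  V(0,0) = exp(-r*dt) * [p*0.077099 + (1-p)*0.301600] = 0.194215


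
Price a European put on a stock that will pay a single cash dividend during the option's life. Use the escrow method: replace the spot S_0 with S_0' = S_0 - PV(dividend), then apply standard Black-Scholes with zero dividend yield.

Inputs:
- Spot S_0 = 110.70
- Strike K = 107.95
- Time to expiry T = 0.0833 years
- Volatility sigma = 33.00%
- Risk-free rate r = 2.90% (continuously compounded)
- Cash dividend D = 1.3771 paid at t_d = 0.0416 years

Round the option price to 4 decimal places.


Answer: Price = 3.3553

Derivation:
PV(D) = D * exp(-r * t_d) = 1.3771 * 0.99879433 = 1.37543967
S_0' = S_0 - PV(D) = 110.7000 - 1.37543967 = 109.32456033
d1 = (ln(S_0'/K) + (r + sigma^2/2)*T) / (sigma*sqrt(T)) = 0.20583299
d2 = d1 - sigma*sqrt(T) = 0.11058925
exp(-rT) = 0.99758722
N(-d1) = 0.41846069; N(-d2) = 0.45597104
P = K * exp(-rT) * N(-d2) - S_0' * N(-d1) = 107.9500 * 0.99758722 * 0.45597104 - 109.32456033 * 0.41846069 = 3.3553


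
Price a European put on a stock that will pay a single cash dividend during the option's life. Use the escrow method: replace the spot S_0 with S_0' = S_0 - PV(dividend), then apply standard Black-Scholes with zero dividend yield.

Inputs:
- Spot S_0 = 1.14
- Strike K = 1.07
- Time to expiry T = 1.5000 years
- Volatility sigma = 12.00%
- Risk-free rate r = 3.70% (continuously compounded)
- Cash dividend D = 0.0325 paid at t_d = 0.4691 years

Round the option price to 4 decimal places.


PV(D) = D * exp(-r * t_d) = 0.0325 * 0.98279306 = 0.03194077
S_0' = S_0 - PV(D) = 1.1400 - 0.03194077 = 1.10805923
d1 = (ln(S_0'/K) + (r + sigma^2/2)*T) / (sigma*sqrt(T)) = 0.68892846
d2 = d1 - sigma*sqrt(T) = 0.54195907
exp(-rT) = 0.94601202
N(-d1) = 0.24543415; N(-d2) = 0.29392335
P = K * exp(-rT) * N(-d2) - S_0' * N(-d1) = 1.0700 * 0.94601202 * 0.29392335 - 1.10805923 * 0.24543415 = 0.0256

Answer: Price = 0.0256


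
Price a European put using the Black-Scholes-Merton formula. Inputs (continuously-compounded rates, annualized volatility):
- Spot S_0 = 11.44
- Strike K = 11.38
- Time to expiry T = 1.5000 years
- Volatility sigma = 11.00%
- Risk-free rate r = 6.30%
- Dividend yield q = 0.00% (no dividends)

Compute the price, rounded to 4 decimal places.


Answer: Price = 0.1953

Derivation:
d1 = (ln(S/K) + (r - q + 0.5*sigma^2) * T) / (sigma * sqrt(T)) = 0.80783843
d2 = d1 - sigma * sqrt(T) = 0.67311649
exp(-rT) = 0.90982773; exp(-qT) = 1.00000000
P = K * exp(-rT) * N(-d2) - S_0 * exp(-qT) * N(-d1)
N(-d1) = 0.20959180; N(-d2) = 0.25043659
P = 11.3800 * 0.90982773 * 0.25043659 - 11.4400 * 1.00000000 * 0.20959180 = 0.1953


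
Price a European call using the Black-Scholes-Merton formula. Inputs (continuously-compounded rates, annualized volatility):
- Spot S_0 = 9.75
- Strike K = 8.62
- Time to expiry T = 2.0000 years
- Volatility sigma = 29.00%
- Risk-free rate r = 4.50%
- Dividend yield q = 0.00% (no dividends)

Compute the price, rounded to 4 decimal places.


Answer: Price = 2.5537

Derivation:
d1 = (ln(S/K) + (r - q + 0.5*sigma^2) * T) / (sigma * sqrt(T)) = 0.72486296
d2 = d1 - sigma * sqrt(T) = 0.31474103
exp(-rT) = 0.91393119; exp(-qT) = 1.00000000
C = S_0 * exp(-qT) * N(d1) - K * exp(-rT) * N(d2)
N(d1) = 0.76573195; N(d2) = 0.62352086
C = 9.7500 * 1.00000000 * 0.76573195 - 8.6200 * 0.91393119 * 0.62352086 = 2.5537


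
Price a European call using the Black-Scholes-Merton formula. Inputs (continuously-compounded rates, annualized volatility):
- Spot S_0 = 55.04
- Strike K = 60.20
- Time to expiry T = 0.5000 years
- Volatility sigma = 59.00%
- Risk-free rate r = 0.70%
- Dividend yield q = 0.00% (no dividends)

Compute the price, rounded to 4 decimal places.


Answer: Price = 7.2274

Derivation:
d1 = (ln(S/K) + (r - q + 0.5*sigma^2) * T) / (sigma * sqrt(T)) = 0.00218806
d2 = d1 - sigma * sqrt(T) = -0.41500495
exp(-rT) = 0.99650612; exp(-qT) = 1.00000000
C = S_0 * exp(-qT) * N(d1) - K * exp(-rT) * N(d2)
N(d1) = 0.50087291; N(d2) = 0.33906914
C = 55.0400 * 1.00000000 * 0.50087291 - 60.2000 * 0.99650612 * 0.33906914 = 7.2274


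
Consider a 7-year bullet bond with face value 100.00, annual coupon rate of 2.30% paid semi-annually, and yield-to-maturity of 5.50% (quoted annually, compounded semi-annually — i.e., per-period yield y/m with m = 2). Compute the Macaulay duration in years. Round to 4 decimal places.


Answer: Macaulay duration = 6.4382 years

Derivation:
Coupon per period c = face * coupon_rate / m = 1.150000
Periods per year m = 2; per-period yield y/m = 0.027500
Number of cashflows N = 14
Cashflows (t years, CF_t, discount factor 1/(1+y/m)^(m*t), PV):
  t = 0.5000: CF_t = 1.150000, DF = 0.973236, PV = 1.119221
  t = 1.0000: CF_t = 1.150000, DF = 0.947188, PV = 1.089267
  t = 1.5000: CF_t = 1.150000, DF = 0.921838, PV = 1.060113
  t = 2.0000: CF_t = 1.150000, DF = 0.897166, PV = 1.031741
  t = 2.5000: CF_t = 1.150000, DF = 0.873154, PV = 1.004127
  t = 3.0000: CF_t = 1.150000, DF = 0.849785, PV = 0.977253
  t = 3.5000: CF_t = 1.150000, DF = 0.827041, PV = 0.951097
  t = 4.0000: CF_t = 1.150000, DF = 0.804906, PV = 0.925642
  t = 4.5000: CF_t = 1.150000, DF = 0.783364, PV = 0.900868
  t = 5.0000: CF_t = 1.150000, DF = 0.762398, PV = 0.876758
  t = 5.5000: CF_t = 1.150000, DF = 0.741993, PV = 0.853292
  t = 6.0000: CF_t = 1.150000, DF = 0.722134, PV = 0.830455
  t = 6.5000: CF_t = 1.150000, DF = 0.702807, PV = 0.808228
  t = 7.0000: CF_t = 101.150000, DF = 0.683997, PV = 69.186324
Price P = sum_t PV_t = 81.614387
Macaulay numerator sum_t t * PV_t:
  t * PV_t at t = 0.5000: 0.559611
  t * PV_t at t = 1.0000: 1.089267
  t * PV_t at t = 1.5000: 1.590170
  t * PV_t at t = 2.0000: 2.063481
  t * PV_t at t = 2.5000: 2.510318
  t * PV_t at t = 3.0000: 2.931758
  t * PV_t at t = 3.5000: 3.328841
  t * PV_t at t = 4.0000: 3.702569
  t * PV_t at t = 4.5000: 4.053908
  t * PV_t at t = 5.0000: 4.383788
  t * PV_t at t = 5.5000: 4.693106
  t * PV_t at t = 6.0000: 4.982727
  t * PV_t at t = 6.5000: 5.253484
  t * PV_t at t = 7.0000: 484.304271
Macaulay duration D = (sum_t t * PV_t) / P = 525.447300 / 81.614387 = 6.438170


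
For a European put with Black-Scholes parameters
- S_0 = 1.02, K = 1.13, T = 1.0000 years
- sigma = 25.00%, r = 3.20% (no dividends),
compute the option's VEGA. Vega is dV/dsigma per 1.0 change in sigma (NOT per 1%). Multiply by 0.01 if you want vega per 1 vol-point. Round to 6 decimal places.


Answer: Vega = 0.401958

Derivation:
d1 = -0.1566600217; d2 = -0.4066600217
phi(d1) = 0.3940767016; exp(-qT) = 1.0000000000; exp(-rT) = 0.9685065821
Vega = S * exp(-qT) * phi(d1) * sqrt(T) = 1.0200 * 1.0000000000 * 0.3940767016 * 1.0000000000 = 0.401958


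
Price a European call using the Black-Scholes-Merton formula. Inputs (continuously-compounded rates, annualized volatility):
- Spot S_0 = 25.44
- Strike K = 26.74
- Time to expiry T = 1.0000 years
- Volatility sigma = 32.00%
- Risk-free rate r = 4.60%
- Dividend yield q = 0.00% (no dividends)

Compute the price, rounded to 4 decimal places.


Answer: Price = 3.1914

Derivation:
d1 = (ln(S/K) + (r - q + 0.5*sigma^2) * T) / (sigma * sqrt(T)) = 0.14800677
d2 = d1 - sigma * sqrt(T) = -0.17199323
exp(-rT) = 0.95504196; exp(-qT) = 1.00000000
C = S_0 * exp(-qT) * N(d1) - K * exp(-rT) * N(d2)
N(d1) = 0.55883129; N(d2) = 0.43172143
C = 25.4400 * 1.00000000 * 0.55883129 - 26.7400 * 0.95504196 * 0.43172143 = 3.1914


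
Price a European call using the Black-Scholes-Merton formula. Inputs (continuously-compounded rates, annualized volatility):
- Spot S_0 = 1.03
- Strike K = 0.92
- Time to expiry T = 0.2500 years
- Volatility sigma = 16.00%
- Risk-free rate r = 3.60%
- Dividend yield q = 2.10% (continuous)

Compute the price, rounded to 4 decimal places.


d1 = (ln(S/K) + (r - q + 0.5*sigma^2) * T) / (sigma * sqrt(T)) = 1.49863014
d2 = d1 - sigma * sqrt(T) = 1.41863014
exp(-rT) = 0.99104038; exp(-qT) = 0.99476376
C = S_0 * exp(-qT) * N(d1) - K * exp(-rT) * N(d2)
N(d1) = 0.93301520; N(d2) = 0.92199656
C = 1.0300 * 0.99476376 * 0.93301520 - 0.9200 * 0.99104038 * 0.92199656 = 0.1153

Answer: Price = 0.1153


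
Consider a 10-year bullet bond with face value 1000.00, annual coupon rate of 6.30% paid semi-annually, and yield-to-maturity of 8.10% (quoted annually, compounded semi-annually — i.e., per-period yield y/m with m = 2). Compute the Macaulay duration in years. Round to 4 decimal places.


Answer: Macaulay duration = 7.3778 years

Derivation:
Coupon per period c = face * coupon_rate / m = 31.500000
Periods per year m = 2; per-period yield y/m = 0.040500
Number of cashflows N = 20
Cashflows (t years, CF_t, discount factor 1/(1+y/m)^(m*t), PV):
  t = 0.5000: CF_t = 31.500000, DF = 0.961076, PV = 30.273907
  t = 1.0000: CF_t = 31.500000, DF = 0.923668, PV = 29.095538
  t = 1.5000: CF_t = 31.500000, DF = 0.887715, PV = 27.963035
  t = 2.0000: CF_t = 31.500000, DF = 0.853162, PV = 26.874613
  t = 2.5000: CF_t = 31.500000, DF = 0.819954, PV = 25.828556
  t = 3.0000: CF_t = 31.500000, DF = 0.788039, PV = 24.823216
  t = 3.5000: CF_t = 31.500000, DF = 0.757365, PV = 23.857007
  t = 4.0000: CF_t = 31.500000, DF = 0.727886, PV = 22.928407
  t = 4.5000: CF_t = 31.500000, DF = 0.699554, PV = 22.035951
  t = 5.0000: CF_t = 31.500000, DF = 0.672325, PV = 21.178232
  t = 5.5000: CF_t = 31.500000, DF = 0.646156, PV = 20.353899
  t = 6.0000: CF_t = 31.500000, DF = 0.621005, PV = 19.561652
  t = 6.5000: CF_t = 31.500000, DF = 0.596833, PV = 18.800243
  t = 7.0000: CF_t = 31.500000, DF = 0.573602, PV = 18.068470
  t = 7.5000: CF_t = 31.500000, DF = 0.551276, PV = 17.365180
  t = 8.0000: CF_t = 31.500000, DF = 0.529818, PV = 16.689265
  t = 8.5000: CF_t = 31.500000, DF = 0.509196, PV = 16.039658
  t = 9.0000: CF_t = 31.500000, DF = 0.489376, PV = 15.415337
  t = 9.5000: CF_t = 31.500000, DF = 0.470328, PV = 14.815317
  t = 10.0000: CF_t = 1031.500000, DF = 0.452021, PV = 466.259337
Price P = sum_t PV_t = 878.226819
Macaulay numerator sum_t t * PV_t:
  t * PV_t at t = 0.5000: 15.136953
  t * PV_t at t = 1.0000: 29.095538
  t * PV_t at t = 1.5000: 41.944552
  t * PV_t at t = 2.0000: 53.749226
  t * PV_t at t = 2.5000: 64.571391
  t * PV_t at t = 3.0000: 74.469648
  t * PV_t at t = 3.5000: 83.499525
  t * PV_t at t = 4.0000: 91.713627
  t * PV_t at t = 4.5000: 99.161778
  t * PV_t at t = 5.0000: 105.891162
  t * PV_t at t = 5.5000: 111.946447
  t * PV_t at t = 6.0000: 117.369915
  t * PV_t at t = 6.5000: 122.201577
  t * PV_t at t = 7.0000: 126.479287
  t * PV_t at t = 7.5000: 130.238849
  t * PV_t at t = 8.0000: 133.514117
  t * PV_t at t = 8.5000: 136.337097
  t * PV_t at t = 9.0000: 138.738036
  t * PV_t at t = 9.5000: 140.745511
  t * PV_t at t = 10.0000: 4662.593365
Macaulay duration D = (sum_t t * PV_t) / P = 6479.397601 / 878.226819 = 7.377818


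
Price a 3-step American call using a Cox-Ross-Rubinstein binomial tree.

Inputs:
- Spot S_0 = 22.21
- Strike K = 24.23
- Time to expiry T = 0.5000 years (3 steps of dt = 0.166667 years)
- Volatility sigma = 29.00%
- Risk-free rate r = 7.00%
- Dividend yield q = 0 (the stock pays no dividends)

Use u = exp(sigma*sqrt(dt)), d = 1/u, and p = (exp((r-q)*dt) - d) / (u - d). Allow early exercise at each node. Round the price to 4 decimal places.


Answer: Price = V(0,0) = 1.3009

Derivation:
dt = T/N = 0.166667
u = exp(sigma*sqrt(dt)) = 1.125685; d = 1/u = 0.888348
p = (exp((r-q)*dt) - d) / (u - d) = 0.519881
Discount per step: exp(-r*dt) = 0.988401
Stock lattice S(k, i) with i counting down-moves:
  k=0: S(0,0) = 22.2100
  k=1: S(1,0) = 25.0015; S(1,1) = 19.7302
  k=2: S(2,0) = 28.1438; S(2,1) = 22.2100; S(2,2) = 17.5273
  k=3: S(3,0) = 31.6810; S(3,1) = 25.0015; S(3,2) = 19.7302; S(3,3) = 15.5703
Terminal payoffs V(N, i) = max(S_T - K, 0):
  V(3,0) = 7.451048; V(3,1) = 0.771470; V(3,2) = 0.000000; V(3,3) = 0.000000
Backward induction: V(k, i) = exp(-r*dt) * [p * V(k+1, i) + (1-p) * V(k+1, i+1)]; then take max(V_cont, immediate exercise) for American.
  V(2,0) = exp(-r*dt) * [p*7.451048 + (1-p)*0.771470] = 4.194828; exercise = 3.913788; V(2,0) = max -> 4.194828
  V(2,1) = exp(-r*dt) * [p*0.771470 + (1-p)*0.000000] = 0.396421; exercise = 0.000000; V(2,1) = max -> 0.396421
  V(2,2) = exp(-r*dt) * [p*0.000000 + (1-p)*0.000000] = 0.000000; exercise = 0.000000; V(2,2) = max -> 0.000000
  V(1,0) = exp(-r*dt) * [p*4.194828 + (1-p)*0.396421] = 2.343637; exercise = 0.771470; V(1,0) = max -> 2.343637
  V(1,1) = exp(-r*dt) * [p*0.396421 + (1-p)*0.000000] = 0.203701; exercise = 0.000000; V(1,1) = max -> 0.203701
  V(0,0) = exp(-r*dt) * [p*2.343637 + (1-p)*0.203701] = 1.300946; exercise = 0.000000; V(0,0) = max -> 1.300946
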